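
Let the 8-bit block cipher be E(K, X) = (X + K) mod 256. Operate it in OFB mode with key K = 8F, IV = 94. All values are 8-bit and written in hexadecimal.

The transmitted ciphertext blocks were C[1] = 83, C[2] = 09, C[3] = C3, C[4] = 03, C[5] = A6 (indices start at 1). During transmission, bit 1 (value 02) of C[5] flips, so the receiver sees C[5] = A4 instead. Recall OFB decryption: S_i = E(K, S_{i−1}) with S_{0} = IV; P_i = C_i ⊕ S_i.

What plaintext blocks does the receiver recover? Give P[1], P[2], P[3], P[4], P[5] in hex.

Only C[5] changed, to A4. In OFB, a change in C_i flips the same bit in P_i only; the keystream is unaffected. Decrypting the received ciphertext:
P[1]: S = E(K, 94) = 23; 83 ⊕ 23 = A0.
P[2]: S = E(K, 23) = B2; 09 ⊕ B2 = BB.
P[3]: S = E(K, B2) = 41; C3 ⊕ 41 = 82.
P[4]: S = E(K, 41) = D0; 03 ⊕ D0 = D3.
P[5]: S = E(K, D0) = 5F; A4 ⊕ 5F = FB.
Blocks that differ from the original plaintext: P[5].

P[1] = A0, P[2] = BB, P[3] = 82, P[4] = D3, P[5] = FB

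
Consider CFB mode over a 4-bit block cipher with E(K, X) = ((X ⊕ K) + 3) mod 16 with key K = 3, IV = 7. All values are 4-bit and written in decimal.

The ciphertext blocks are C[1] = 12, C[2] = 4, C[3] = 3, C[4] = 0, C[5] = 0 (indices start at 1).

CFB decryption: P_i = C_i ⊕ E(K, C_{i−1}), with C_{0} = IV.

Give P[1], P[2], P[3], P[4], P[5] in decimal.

P[1] = 11, P[2] = 6, P[3] = 9, P[4] = 3, P[5] = 6

P[1]: E(K, 7) = 7; 12 ⊕ 7 = 11.
P[2]: E(K, 12) = 2; 4 ⊕ 2 = 6.
P[3]: E(K, 4) = 10; 3 ⊕ 10 = 9.
P[4]: E(K, 3) = 3; 0 ⊕ 3 = 3.
P[5]: E(K, 0) = 6; 0 ⊕ 6 = 6.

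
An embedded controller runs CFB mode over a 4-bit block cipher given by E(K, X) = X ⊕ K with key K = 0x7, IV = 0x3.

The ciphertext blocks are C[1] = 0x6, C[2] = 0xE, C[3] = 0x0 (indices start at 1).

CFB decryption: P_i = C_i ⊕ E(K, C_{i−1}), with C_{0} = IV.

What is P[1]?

P[1]: E(K, 0x3) = 0x4; 0x6 ⊕ 0x4 = 0x2.

P[1] = 0x2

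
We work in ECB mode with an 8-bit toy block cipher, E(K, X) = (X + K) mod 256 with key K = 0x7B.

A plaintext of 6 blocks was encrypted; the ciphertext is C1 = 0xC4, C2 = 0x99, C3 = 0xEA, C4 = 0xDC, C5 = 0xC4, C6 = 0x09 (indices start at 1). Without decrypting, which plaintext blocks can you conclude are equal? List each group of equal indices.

P1 = P5

ECB encrypts each block independently with the same key, so equal ciphertext blocks imply equal plaintext blocks.
C1 = C5 = 0xC4, so P1 = P5.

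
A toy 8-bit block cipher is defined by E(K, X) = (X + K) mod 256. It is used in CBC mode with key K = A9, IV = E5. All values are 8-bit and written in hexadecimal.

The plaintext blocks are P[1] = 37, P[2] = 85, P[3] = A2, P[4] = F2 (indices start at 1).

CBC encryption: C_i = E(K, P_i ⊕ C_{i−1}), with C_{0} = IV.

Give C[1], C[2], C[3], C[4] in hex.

C[1]: P[1] ⊕ E5 = D2; E(K, D2) = 7B.
C[2]: P[2] ⊕ 7B = FE; E(K, FE) = A7.
C[3]: P[3] ⊕ A7 = 05; E(K, 05) = AE.
C[4]: P[4] ⊕ AE = 5C; E(K, 5C) = 05.

C[1] = 7B, C[2] = A7, C[3] = AE, C[4] = 05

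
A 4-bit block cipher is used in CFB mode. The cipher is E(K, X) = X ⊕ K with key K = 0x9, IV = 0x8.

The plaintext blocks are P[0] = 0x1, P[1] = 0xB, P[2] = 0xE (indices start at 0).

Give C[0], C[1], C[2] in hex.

C[0] = 0x0, C[1] = 0x2, C[2] = 0x5

CFB encryption: C_i = P_i ⊕ E(K, C_{i−1}), with C_{−1} = IV.
C[0]: E(K, 0x8) = 0x1; 0x1 ⊕ 0x1 = 0x0.
C[1]: E(K, 0x0) = 0x9; 0xB ⊕ 0x9 = 0x2.
C[2]: E(K, 0x2) = 0xB; 0xE ⊕ 0xB = 0x5.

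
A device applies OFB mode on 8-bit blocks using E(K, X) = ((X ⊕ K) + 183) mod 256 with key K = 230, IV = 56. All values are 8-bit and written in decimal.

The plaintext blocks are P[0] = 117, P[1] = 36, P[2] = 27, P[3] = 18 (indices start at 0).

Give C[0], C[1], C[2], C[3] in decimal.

OFB encryption: S_i = E(K, S_{i−1}) with S_{−1} = IV; C_i = P_i ⊕ S_i.
C[0]: S = E(K, 56) = 149; 117 ⊕ 149 = 224.
C[1]: S = E(K, 149) = 42; 36 ⊕ 42 = 14.
C[2]: S = E(K, 42) = 131; 27 ⊕ 131 = 152.
C[3]: S = E(K, 131) = 28; 18 ⊕ 28 = 14.

C[0] = 224, C[1] = 14, C[2] = 152, C[3] = 14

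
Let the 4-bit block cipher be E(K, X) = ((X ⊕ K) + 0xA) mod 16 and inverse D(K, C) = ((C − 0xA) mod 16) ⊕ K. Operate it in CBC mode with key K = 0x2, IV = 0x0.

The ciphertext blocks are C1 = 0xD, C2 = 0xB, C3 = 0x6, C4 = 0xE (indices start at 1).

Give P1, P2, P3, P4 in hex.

P1 = 0x1, P2 = 0xE, P3 = 0x5, P4 = 0x0

CBC decryption: P_i = D(K, C_i) ⊕ C_{i−1}, with C_{0} = IV.
P1: D(K, 0xD) = 0x1; 0x1 ⊕ 0x0 = 0x1.
P2: D(K, 0xB) = 0x3; 0x3 ⊕ 0xD = 0xE.
P3: D(K, 0x6) = 0xE; 0xE ⊕ 0xB = 0x5.
P4: D(K, 0xE) = 0x6; 0x6 ⊕ 0x6 = 0x0.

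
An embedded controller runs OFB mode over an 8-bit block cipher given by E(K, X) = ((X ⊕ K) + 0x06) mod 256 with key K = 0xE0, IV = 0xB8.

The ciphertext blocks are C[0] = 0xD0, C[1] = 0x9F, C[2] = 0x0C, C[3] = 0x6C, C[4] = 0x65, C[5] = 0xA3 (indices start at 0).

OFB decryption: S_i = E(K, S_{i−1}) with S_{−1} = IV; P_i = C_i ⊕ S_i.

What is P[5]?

P[5] = 0x7F

P[0]: S = E(K, 0xB8) = 0x5E; 0xD0 ⊕ 0x5E = 0x8E.
P[1]: S = E(K, 0x5E) = 0xC4; 0x9F ⊕ 0xC4 = 0x5B.
P[2]: S = E(K, 0xC4) = 0x2A; 0x0C ⊕ 0x2A = 0x26.
P[3]: S = E(K, 0x2A) = 0xD0; 0x6C ⊕ 0xD0 = 0xBC.
P[4]: S = E(K, 0xD0) = 0x36; 0x65 ⊕ 0x36 = 0x53.
P[5]: S = E(K, 0x36) = 0xDC; 0xA3 ⊕ 0xDC = 0x7F.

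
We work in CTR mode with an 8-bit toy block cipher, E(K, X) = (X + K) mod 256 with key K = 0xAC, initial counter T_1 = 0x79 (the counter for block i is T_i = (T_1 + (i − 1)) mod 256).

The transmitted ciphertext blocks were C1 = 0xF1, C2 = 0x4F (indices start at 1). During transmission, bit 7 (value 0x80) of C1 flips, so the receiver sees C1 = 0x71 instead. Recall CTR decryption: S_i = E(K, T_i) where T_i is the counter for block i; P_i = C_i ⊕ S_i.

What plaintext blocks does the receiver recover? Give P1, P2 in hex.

P1 = 0x54, P2 = 0x69

Only C1 changed, to 0x71. In CTR, a change in C_i flips the same bit in P_i only; the keystream is unaffected. Decrypting the received ciphertext:
P1: T = 0x79, S = E(K, T) = 0x25; 0x71 ⊕ 0x25 = 0x54.
P2: T = 0x7A, S = E(K, T) = 0x26; 0x4F ⊕ 0x26 = 0x69.
Blocks that differ from the original plaintext: P1.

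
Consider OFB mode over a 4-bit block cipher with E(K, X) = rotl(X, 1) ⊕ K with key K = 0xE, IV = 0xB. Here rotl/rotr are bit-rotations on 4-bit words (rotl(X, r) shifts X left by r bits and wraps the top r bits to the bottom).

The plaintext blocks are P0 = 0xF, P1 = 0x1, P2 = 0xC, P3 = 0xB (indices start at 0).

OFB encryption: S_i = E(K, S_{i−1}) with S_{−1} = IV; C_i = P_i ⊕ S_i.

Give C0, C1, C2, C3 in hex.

C0 = 0x6, C1 = 0xC, C2 = 0x9, C3 = 0xF

C0: S = E(K, 0xB) = 0x9; 0xF ⊕ 0x9 = 0x6.
C1: S = E(K, 0x9) = 0xD; 0x1 ⊕ 0xD = 0xC.
C2: S = E(K, 0xD) = 0x5; 0xC ⊕ 0x5 = 0x9.
C3: S = E(K, 0x5) = 0x4; 0xB ⊕ 0x4 = 0xF.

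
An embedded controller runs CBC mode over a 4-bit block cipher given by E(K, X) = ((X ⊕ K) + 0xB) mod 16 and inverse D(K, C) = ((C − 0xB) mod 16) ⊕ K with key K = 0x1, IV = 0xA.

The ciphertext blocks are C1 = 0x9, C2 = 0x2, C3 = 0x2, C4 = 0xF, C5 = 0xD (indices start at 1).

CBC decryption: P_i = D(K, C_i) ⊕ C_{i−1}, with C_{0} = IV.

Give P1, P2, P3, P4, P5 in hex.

P1 = 0x5, P2 = 0xF, P3 = 0x4, P4 = 0x7, P5 = 0xC

P1: D(K, 0x9) = 0xF; 0xF ⊕ 0xA = 0x5.
P2: D(K, 0x2) = 0x6; 0x6 ⊕ 0x9 = 0xF.
P3: D(K, 0x2) = 0x6; 0x6 ⊕ 0x2 = 0x4.
P4: D(K, 0xF) = 0x5; 0x5 ⊕ 0x2 = 0x7.
P5: D(K, 0xD) = 0x3; 0x3 ⊕ 0xF = 0xC.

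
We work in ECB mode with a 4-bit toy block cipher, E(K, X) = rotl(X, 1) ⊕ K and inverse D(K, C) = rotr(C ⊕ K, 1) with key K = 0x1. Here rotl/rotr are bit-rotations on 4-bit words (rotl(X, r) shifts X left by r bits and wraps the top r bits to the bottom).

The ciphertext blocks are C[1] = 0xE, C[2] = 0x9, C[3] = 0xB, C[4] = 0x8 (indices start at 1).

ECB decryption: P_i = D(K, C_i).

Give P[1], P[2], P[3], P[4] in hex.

P[1] = 0xF, P[2] = 0x4, P[3] = 0x5, P[4] = 0xC

P[1]: D(K, 0xE) = 0xF.
P[2]: D(K, 0x9) = 0x4.
P[3]: D(K, 0xB) = 0x5.
P[4]: D(K, 0x8) = 0xC.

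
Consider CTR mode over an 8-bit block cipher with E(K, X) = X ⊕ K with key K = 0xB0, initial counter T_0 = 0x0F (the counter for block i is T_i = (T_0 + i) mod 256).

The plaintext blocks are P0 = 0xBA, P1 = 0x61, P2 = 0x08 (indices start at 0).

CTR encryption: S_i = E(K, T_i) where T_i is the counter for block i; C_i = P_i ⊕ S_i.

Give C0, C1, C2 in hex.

C0: T = 0x0F, S = E(K, T) = 0xBF; 0xBA ⊕ 0xBF = 0x05.
C1: T = 0x10, S = E(K, T) = 0xA0; 0x61 ⊕ 0xA0 = 0xC1.
C2: T = 0x11, S = E(K, T) = 0xA1; 0x08 ⊕ 0xA1 = 0xA9.

C0 = 0x05, C1 = 0xC1, C2 = 0xA9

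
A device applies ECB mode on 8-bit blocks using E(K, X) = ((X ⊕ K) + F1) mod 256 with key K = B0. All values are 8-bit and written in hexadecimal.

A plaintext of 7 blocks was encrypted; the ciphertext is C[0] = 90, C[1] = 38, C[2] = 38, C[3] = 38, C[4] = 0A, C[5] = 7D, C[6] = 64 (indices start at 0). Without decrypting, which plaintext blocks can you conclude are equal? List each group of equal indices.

ECB encrypts each block independently with the same key, so equal ciphertext blocks imply equal plaintext blocks.
C[1] = C[2] = C[3] = 38, so P[1] = P[2] = P[3].

P[1] = P[2] = P[3]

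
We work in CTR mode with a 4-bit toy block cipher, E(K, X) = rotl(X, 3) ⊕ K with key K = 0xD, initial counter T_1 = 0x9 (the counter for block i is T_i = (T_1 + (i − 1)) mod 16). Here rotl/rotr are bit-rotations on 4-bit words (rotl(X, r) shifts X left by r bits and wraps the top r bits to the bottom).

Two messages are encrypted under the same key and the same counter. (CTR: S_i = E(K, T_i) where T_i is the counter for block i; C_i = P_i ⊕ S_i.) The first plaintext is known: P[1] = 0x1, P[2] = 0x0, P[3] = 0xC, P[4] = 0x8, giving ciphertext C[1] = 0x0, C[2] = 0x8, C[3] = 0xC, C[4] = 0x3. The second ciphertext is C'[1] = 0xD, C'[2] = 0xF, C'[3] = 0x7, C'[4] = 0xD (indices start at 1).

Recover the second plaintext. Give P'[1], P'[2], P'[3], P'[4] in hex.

P'[1] = 0xC, P'[2] = 0x7, P'[3] = 0x7, P'[4] = 0x6

In CTR with a reused counter, both messages share the same keystream S_i, so C_i ⊕ C'_i = P_i ⊕ P'_i and thus P'_i = P_i ⊕ C_i ⊕ C'_i.
P'[1]: 0x1 ⊕ 0x0 ⊕ 0xD = 0xC.
P'[2]: 0x0 ⊕ 0x8 ⊕ 0xF = 0x7.
P'[3]: 0xC ⊕ 0xC ⊕ 0x7 = 0x7.
P'[4]: 0x8 ⊕ 0x3 ⊕ 0xD = 0x6.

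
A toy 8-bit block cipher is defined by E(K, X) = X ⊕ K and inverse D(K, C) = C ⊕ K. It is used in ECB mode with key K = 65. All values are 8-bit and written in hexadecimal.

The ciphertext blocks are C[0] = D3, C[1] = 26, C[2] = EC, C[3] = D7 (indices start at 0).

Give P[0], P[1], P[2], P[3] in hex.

ECB decryption: P_i = D(K, C_i).
P[0]: D(K, D3) = B6.
P[1]: D(K, 26) = 43.
P[2]: D(K, EC) = 89.
P[3]: D(K, D7) = B2.

P[0] = B6, P[1] = 43, P[2] = 89, P[3] = B2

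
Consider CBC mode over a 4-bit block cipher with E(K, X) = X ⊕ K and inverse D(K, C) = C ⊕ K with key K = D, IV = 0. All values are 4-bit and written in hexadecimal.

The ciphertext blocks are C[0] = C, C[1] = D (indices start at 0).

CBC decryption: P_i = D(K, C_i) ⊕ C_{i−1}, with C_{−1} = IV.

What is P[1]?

P[1] = C

P[1]: D(K, D) = 0; 0 ⊕ C = C.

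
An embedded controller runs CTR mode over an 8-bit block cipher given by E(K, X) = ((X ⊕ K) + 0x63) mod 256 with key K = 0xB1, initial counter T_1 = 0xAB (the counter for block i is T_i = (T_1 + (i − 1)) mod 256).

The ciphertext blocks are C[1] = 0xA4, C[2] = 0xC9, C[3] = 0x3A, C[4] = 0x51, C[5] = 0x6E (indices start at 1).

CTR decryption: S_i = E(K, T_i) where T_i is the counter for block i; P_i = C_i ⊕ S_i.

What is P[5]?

P[5] = 0xEF

P[5]: T = 0xAF, S = E(K, T) = 0x81; 0x6E ⊕ 0x81 = 0xEF.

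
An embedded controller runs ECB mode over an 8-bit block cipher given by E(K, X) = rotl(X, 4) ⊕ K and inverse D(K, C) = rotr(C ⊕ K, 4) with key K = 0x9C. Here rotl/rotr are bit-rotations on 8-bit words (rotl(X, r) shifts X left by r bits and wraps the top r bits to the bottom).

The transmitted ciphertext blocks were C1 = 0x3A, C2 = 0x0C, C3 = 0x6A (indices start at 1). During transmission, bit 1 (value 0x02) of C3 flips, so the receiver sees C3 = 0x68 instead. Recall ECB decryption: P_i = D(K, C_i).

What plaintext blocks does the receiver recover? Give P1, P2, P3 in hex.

P1 = 0x6A, P2 = 0x09, P3 = 0x4F

Only C3 changed, to 0x68. In ECB, a change in C_i affects only P_i. Decrypting the received ciphertext:
P1: D(K, 0x3A) = 0x6A.
P2: D(K, 0x0C) = 0x09.
P3: D(K, 0x68) = 0x4F.
Blocks that differ from the original plaintext: P3.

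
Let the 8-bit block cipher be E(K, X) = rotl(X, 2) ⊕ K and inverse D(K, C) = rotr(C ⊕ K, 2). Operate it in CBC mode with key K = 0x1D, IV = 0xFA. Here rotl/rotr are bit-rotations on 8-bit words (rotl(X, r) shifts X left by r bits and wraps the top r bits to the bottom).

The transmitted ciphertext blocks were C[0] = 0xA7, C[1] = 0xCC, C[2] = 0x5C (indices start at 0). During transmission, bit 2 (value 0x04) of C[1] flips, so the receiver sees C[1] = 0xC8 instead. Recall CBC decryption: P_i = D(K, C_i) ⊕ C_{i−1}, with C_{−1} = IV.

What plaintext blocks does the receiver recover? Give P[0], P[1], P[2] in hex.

Only C[1] changed, to 0xC8. In CBC, a change in C_i garbles P_i and flips the same bit in P_{i+1}. Decrypting the received ciphertext:
P[0]: D(K, 0xA7) = 0xAE; 0xAE ⊕ 0xFA = 0x54.
P[1]: D(K, 0xC8) = 0x75; 0x75 ⊕ 0xA7 = 0xD2.
P[2]: D(K, 0x5C) = 0x50; 0x50 ⊕ 0xC8 = 0x98.
Blocks that differ from the original plaintext: P[1], P[2].

P[0] = 0x54, P[1] = 0xD2, P[2] = 0x98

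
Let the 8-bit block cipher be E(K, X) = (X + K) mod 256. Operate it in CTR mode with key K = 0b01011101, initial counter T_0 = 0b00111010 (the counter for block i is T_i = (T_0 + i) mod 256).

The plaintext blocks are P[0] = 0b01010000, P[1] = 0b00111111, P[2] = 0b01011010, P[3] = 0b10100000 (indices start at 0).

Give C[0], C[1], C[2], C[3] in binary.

CTR encryption: S_i = E(K, T_i) where T_i is the counter for block i; C_i = P_i ⊕ S_i.
C[0]: T = 0b00111010, S = E(K, T) = 0b10010111; 0b01010000 ⊕ 0b10010111 = 0b11000111.
C[1]: T = 0b00111011, S = E(K, T) = 0b10011000; 0b00111111 ⊕ 0b10011000 = 0b10100111.
C[2]: T = 0b00111100, S = E(K, T) = 0b10011001; 0b01011010 ⊕ 0b10011001 = 0b11000011.
C[3]: T = 0b00111101, S = E(K, T) = 0b10011010; 0b10100000 ⊕ 0b10011010 = 0b00111010.

C[0] = 0b11000111, C[1] = 0b10100111, C[2] = 0b11000011, C[3] = 0b00111010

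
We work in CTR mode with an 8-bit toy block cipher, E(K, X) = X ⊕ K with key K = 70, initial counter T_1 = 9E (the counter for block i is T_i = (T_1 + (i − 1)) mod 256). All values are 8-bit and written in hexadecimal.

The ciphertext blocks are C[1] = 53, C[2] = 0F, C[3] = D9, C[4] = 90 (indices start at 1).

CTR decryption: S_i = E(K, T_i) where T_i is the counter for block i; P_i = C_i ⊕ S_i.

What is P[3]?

P[3]: T = A0, S = E(K, T) = D0; D9 ⊕ D0 = 09.

P[3] = 09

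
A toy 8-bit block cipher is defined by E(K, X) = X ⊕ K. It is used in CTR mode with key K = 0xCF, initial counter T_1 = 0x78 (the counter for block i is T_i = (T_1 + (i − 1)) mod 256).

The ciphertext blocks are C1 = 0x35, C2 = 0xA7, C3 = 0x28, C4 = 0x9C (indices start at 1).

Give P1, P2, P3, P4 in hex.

P1 = 0x82, P2 = 0x11, P3 = 0x9D, P4 = 0x28

CTR decryption: S_i = E(K, T_i) where T_i is the counter for block i; P_i = C_i ⊕ S_i.
P1: T = 0x78, S = E(K, T) = 0xB7; 0x35 ⊕ 0xB7 = 0x82.
P2: T = 0x79, S = E(K, T) = 0xB6; 0xA7 ⊕ 0xB6 = 0x11.
P3: T = 0x7A, S = E(K, T) = 0xB5; 0x28 ⊕ 0xB5 = 0x9D.
P4: T = 0x7B, S = E(K, T) = 0xB4; 0x9C ⊕ 0xB4 = 0x28.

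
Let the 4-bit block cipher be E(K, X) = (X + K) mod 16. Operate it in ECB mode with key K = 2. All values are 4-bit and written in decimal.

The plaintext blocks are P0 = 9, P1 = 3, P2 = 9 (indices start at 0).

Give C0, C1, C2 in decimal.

C0 = 11, C1 = 5, C2 = 11

ECB encryption: C_i = E(K, P_i).
C0: E(K, 9) = 11.
C1: E(K, 3) = 5.
C2: E(K, 9) = 11.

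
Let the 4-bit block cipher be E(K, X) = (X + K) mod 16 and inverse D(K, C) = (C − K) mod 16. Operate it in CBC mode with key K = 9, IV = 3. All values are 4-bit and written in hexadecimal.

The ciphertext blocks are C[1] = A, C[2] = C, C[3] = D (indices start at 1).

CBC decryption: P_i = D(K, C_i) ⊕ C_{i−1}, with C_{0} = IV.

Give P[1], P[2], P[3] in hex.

P[1]: D(K, A) = 1; 1 ⊕ 3 = 2.
P[2]: D(K, C) = 3; 3 ⊕ A = 9.
P[3]: D(K, D) = 4; 4 ⊕ C = 8.

P[1] = 2, P[2] = 9, P[3] = 8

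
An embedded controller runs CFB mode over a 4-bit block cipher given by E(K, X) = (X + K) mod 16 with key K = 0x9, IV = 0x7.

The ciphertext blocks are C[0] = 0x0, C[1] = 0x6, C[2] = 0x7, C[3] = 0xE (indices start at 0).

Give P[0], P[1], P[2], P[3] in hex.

CFB decryption: P_i = C_i ⊕ E(K, C_{i−1}), with C_{−1} = IV.
P[0]: E(K, 0x7) = 0x0; 0x0 ⊕ 0x0 = 0x0.
P[1]: E(K, 0x0) = 0x9; 0x6 ⊕ 0x9 = 0xF.
P[2]: E(K, 0x6) = 0xF; 0x7 ⊕ 0xF = 0x8.
P[3]: E(K, 0x7) = 0x0; 0xE ⊕ 0x0 = 0xE.

P[0] = 0x0, P[1] = 0xF, P[2] = 0x8, P[3] = 0xE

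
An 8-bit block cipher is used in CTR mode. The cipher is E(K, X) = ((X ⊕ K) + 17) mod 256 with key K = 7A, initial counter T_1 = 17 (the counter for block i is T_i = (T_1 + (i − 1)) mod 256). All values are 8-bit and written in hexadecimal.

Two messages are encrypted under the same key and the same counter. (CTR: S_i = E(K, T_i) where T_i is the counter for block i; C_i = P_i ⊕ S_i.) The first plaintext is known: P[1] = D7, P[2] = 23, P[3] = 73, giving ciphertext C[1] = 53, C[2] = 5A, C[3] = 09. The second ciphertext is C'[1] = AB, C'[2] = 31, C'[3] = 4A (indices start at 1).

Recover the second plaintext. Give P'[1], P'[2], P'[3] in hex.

P'[1] = 2F, P'[2] = 48, P'[3] = 30

In CTR with a reused counter, both messages share the same keystream S_i, so C_i ⊕ C'_i = P_i ⊕ P'_i and thus P'_i = P_i ⊕ C_i ⊕ C'_i.
P'[1]: D7 ⊕ 53 ⊕ AB = 2F.
P'[2]: 23 ⊕ 5A ⊕ 31 = 48.
P'[3]: 73 ⊕ 09 ⊕ 4A = 30.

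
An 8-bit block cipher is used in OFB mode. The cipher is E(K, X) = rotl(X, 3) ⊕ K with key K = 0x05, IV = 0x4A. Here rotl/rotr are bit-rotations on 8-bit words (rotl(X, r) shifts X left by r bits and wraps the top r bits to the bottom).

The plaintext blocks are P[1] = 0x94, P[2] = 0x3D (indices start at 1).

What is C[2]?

C[2] = 0x82

OFB encryption: S_i = E(K, S_{i−1}) with S_{0} = IV; C_i = P_i ⊕ S_i.
C[1]: S = E(K, 0x4A) = 0x57; 0x94 ⊕ 0x57 = 0xC3.
C[2]: S = E(K, 0x57) = 0xBF; 0x3D ⊕ 0xBF = 0x82.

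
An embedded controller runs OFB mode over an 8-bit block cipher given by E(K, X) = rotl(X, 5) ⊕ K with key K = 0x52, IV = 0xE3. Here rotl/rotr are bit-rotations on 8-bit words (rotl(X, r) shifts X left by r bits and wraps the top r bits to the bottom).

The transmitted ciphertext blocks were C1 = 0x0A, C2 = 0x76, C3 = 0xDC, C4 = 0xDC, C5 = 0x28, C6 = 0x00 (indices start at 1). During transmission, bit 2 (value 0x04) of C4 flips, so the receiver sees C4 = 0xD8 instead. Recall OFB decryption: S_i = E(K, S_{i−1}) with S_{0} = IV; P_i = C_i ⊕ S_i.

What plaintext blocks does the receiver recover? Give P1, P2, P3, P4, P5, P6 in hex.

P1 = 0x24, P2 = 0xE1, P3 = 0x7C, P4 = 0x9E, P5 = 0xB2, P6 = 0x01

Only C4 changed, to 0xD8. In OFB, a change in C_i flips the same bit in P_i only; the keystream is unaffected. Decrypting the received ciphertext:
P1: S = E(K, 0xE3) = 0x2E; 0x0A ⊕ 0x2E = 0x24.
P2: S = E(K, 0x2E) = 0x97; 0x76 ⊕ 0x97 = 0xE1.
P3: S = E(K, 0x97) = 0xA0; 0xDC ⊕ 0xA0 = 0x7C.
P4: S = E(K, 0xA0) = 0x46; 0xD8 ⊕ 0x46 = 0x9E.
P5: S = E(K, 0x46) = 0x9A; 0x28 ⊕ 0x9A = 0xB2.
P6: S = E(K, 0x9A) = 0x01; 0x00 ⊕ 0x01 = 0x01.
Blocks that differ from the original plaintext: P4.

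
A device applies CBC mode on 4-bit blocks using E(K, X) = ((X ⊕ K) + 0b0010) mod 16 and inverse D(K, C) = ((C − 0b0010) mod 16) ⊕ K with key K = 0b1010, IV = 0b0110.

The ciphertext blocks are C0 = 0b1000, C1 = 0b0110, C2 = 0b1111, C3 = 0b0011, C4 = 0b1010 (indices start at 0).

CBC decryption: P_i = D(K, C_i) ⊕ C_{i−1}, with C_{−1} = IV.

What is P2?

P2: D(K, 0b1111) = 0b0111; 0b0111 ⊕ 0b0110 = 0b0001.

P2 = 0b0001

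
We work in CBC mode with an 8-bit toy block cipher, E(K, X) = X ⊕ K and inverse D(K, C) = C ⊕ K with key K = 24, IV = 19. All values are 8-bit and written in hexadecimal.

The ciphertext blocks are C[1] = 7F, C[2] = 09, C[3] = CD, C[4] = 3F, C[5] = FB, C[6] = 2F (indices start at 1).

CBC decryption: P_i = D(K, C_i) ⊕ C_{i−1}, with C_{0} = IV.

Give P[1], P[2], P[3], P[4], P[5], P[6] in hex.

P[1]: D(K, 7F) = 5B; 5B ⊕ 19 = 42.
P[2]: D(K, 09) = 2D; 2D ⊕ 7F = 52.
P[3]: D(K, CD) = E9; E9 ⊕ 09 = E0.
P[4]: D(K, 3F) = 1B; 1B ⊕ CD = D6.
P[5]: D(K, FB) = DF; DF ⊕ 3F = E0.
P[6]: D(K, 2F) = 0B; 0B ⊕ FB = F0.

P[1] = 42, P[2] = 52, P[3] = E0, P[4] = D6, P[5] = E0, P[6] = F0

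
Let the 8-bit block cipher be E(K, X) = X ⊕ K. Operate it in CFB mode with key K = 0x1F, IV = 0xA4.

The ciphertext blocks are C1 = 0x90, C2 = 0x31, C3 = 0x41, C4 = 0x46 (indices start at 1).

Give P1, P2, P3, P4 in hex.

P1 = 0x2B, P2 = 0xBE, P3 = 0x6F, P4 = 0x18

CFB decryption: P_i = C_i ⊕ E(K, C_{i−1}), with C_{0} = IV.
P1: E(K, 0xA4) = 0xBB; 0x90 ⊕ 0xBB = 0x2B.
P2: E(K, 0x90) = 0x8F; 0x31 ⊕ 0x8F = 0xBE.
P3: E(K, 0x31) = 0x2E; 0x41 ⊕ 0x2E = 0x6F.
P4: E(K, 0x41) = 0x5E; 0x46 ⊕ 0x5E = 0x18.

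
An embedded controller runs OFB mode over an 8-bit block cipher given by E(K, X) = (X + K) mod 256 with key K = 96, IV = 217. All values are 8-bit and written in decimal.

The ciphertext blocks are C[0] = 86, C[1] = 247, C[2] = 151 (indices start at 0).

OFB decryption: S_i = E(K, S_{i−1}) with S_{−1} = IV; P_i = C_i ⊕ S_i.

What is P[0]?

P[0] = 111

P[0]: S = E(K, 217) = 57; 86 ⊕ 57 = 111.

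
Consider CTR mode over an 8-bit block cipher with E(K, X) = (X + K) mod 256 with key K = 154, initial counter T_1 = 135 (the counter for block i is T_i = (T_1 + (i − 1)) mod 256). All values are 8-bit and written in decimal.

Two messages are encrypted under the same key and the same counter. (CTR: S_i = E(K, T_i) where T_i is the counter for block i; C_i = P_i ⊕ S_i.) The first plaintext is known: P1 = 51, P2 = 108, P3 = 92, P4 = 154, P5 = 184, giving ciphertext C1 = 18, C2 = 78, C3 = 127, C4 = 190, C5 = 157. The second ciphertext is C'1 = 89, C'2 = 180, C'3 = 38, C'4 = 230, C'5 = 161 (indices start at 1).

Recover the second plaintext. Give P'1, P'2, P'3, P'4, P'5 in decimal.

In CTR with a reused counter, both messages share the same keystream S_i, so C_i ⊕ C'_i = P_i ⊕ P'_i and thus P'_i = P_i ⊕ C_i ⊕ C'_i.
P'1: 51 ⊕ 18 ⊕ 89 = 120.
P'2: 108 ⊕ 78 ⊕ 180 = 150.
P'3: 92 ⊕ 127 ⊕ 38 = 5.
P'4: 154 ⊕ 190 ⊕ 230 = 194.
P'5: 184 ⊕ 157 ⊕ 161 = 132.

P'1 = 120, P'2 = 150, P'3 = 5, P'4 = 194, P'5 = 132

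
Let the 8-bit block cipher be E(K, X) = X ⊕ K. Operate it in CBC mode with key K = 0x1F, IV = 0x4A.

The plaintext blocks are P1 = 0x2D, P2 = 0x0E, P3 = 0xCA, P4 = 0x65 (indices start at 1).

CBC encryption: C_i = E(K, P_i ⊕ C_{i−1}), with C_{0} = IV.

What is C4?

C1: P1 ⊕ 0x4A = 0x67; E(K, 0x67) = 0x78.
C2: P2 ⊕ 0x78 = 0x76; E(K, 0x76) = 0x69.
C3: P3 ⊕ 0x69 = 0xA3; E(K, 0xA3) = 0xBC.
C4: P4 ⊕ 0xBC = 0xD9; E(K, 0xD9) = 0xC6.

C4 = 0xC6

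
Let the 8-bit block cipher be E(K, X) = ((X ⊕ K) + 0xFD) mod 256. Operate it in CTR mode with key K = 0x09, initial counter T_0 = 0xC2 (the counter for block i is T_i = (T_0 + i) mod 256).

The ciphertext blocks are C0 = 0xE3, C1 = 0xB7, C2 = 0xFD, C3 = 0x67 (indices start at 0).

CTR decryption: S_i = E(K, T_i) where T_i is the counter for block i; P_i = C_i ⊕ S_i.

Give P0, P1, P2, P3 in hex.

P0 = 0x2B, P1 = 0x70, P2 = 0x37, P3 = 0xAE

P0: T = 0xC2, S = E(K, T) = 0xC8; 0xE3 ⊕ 0xC8 = 0x2B.
P1: T = 0xC3, S = E(K, T) = 0xC7; 0xB7 ⊕ 0xC7 = 0x70.
P2: T = 0xC4, S = E(K, T) = 0xCA; 0xFD ⊕ 0xCA = 0x37.
P3: T = 0xC5, S = E(K, T) = 0xC9; 0x67 ⊕ 0xC9 = 0xAE.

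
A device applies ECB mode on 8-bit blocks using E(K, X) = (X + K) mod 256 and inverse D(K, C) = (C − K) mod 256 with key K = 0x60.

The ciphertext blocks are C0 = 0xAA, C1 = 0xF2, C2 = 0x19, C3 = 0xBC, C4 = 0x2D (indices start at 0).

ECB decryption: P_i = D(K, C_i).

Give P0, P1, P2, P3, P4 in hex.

P0: D(K, 0xAA) = 0x4A.
P1: D(K, 0xF2) = 0x92.
P2: D(K, 0x19) = 0xB9.
P3: D(K, 0xBC) = 0x5C.
P4: D(K, 0x2D) = 0xCD.

P0 = 0x4A, P1 = 0x92, P2 = 0xB9, P3 = 0x5C, P4 = 0xCD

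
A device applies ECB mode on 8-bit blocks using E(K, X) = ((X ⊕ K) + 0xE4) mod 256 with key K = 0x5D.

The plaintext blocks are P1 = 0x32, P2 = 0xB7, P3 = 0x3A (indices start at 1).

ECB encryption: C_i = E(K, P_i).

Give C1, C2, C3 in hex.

C1 = 0x53, C2 = 0xCE, C3 = 0x4B

C1: E(K, 0x32) = 0x53.
C2: E(K, 0xB7) = 0xCE.
C3: E(K, 0x3A) = 0x4B.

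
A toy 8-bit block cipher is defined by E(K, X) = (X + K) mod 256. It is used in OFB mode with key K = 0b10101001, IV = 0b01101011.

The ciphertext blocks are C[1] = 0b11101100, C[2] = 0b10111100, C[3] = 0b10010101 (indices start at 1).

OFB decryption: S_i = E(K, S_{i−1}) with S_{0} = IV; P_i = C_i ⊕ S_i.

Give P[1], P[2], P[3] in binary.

P[1] = 0b11111000, P[2] = 0b00000001, P[3] = 0b11110011

P[1]: S = E(K, 0b01101011) = 0b00010100; 0b11101100 ⊕ 0b00010100 = 0b11111000.
P[2]: S = E(K, 0b00010100) = 0b10111101; 0b10111100 ⊕ 0b10111101 = 0b00000001.
P[3]: S = E(K, 0b10111101) = 0b01100110; 0b10010101 ⊕ 0b01100110 = 0b11110011.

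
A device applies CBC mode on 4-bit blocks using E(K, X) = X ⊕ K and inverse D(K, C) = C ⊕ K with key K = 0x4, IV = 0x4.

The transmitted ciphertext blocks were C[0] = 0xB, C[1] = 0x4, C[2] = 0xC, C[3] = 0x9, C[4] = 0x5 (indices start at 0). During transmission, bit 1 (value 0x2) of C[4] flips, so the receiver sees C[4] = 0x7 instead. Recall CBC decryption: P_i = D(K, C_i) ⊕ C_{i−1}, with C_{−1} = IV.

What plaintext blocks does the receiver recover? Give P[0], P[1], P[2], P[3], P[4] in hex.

Only C[4] changed, to 0x7. In CBC, a change in C_i garbles P_i and flips the same bit in P_{i+1}. Decrypting the received ciphertext:
P[0]: D(K, 0xB) = 0xF; 0xF ⊕ 0x4 = 0xB.
P[1]: D(K, 0x4) = 0x0; 0x0 ⊕ 0xB = 0xB.
P[2]: D(K, 0xC) = 0x8; 0x8 ⊕ 0x4 = 0xC.
P[3]: D(K, 0x9) = 0xD; 0xD ⊕ 0xC = 0x1.
P[4]: D(K, 0x7) = 0x3; 0x3 ⊕ 0x9 = 0xA.
Blocks that differ from the original plaintext: P[4].

P[0] = 0xB, P[1] = 0xB, P[2] = 0xC, P[3] = 0x1, P[4] = 0xA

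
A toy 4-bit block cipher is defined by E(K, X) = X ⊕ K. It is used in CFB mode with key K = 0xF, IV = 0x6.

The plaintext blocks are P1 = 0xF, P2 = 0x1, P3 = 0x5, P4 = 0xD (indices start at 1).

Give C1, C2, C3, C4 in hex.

C1 = 0x6, C2 = 0x8, C3 = 0x2, C4 = 0x0

CFB encryption: C_i = P_i ⊕ E(K, C_{i−1}), with C_{0} = IV.
C1: E(K, 0x6) = 0x9; 0xF ⊕ 0x9 = 0x6.
C2: E(K, 0x6) = 0x9; 0x1 ⊕ 0x9 = 0x8.
C3: E(K, 0x8) = 0x7; 0x5 ⊕ 0x7 = 0x2.
C4: E(K, 0x2) = 0xD; 0xD ⊕ 0xD = 0x0.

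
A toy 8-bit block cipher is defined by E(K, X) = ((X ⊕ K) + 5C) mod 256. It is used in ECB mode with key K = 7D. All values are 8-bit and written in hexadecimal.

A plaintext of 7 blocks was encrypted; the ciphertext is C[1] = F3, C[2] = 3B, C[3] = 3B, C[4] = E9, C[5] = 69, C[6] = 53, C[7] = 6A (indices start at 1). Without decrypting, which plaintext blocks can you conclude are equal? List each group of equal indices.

ECB encrypts each block independently with the same key, so equal ciphertext blocks imply equal plaintext blocks.
C[2] = C[3] = 3B, so P[2] = P[3].

P[2] = P[3]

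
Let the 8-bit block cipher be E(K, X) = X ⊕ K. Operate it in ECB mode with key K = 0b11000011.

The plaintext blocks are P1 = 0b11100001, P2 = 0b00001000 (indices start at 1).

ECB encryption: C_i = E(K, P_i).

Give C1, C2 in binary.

C1: E(K, 0b11100001) = 0b00100010.
C2: E(K, 0b00001000) = 0b11001011.

C1 = 0b00100010, C2 = 0b11001011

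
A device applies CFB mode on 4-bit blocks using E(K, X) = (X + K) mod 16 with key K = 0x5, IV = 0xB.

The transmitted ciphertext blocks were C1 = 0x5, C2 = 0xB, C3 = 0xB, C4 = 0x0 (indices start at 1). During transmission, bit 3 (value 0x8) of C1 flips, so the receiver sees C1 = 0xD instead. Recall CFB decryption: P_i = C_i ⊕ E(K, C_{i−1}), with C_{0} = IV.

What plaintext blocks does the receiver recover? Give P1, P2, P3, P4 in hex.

Only C1 changed, to 0xD. In CFB, a change in C_i flips the same bit in P_i and garbles P_{i+1}. Decrypting the received ciphertext:
P1: E(K, 0xB) = 0x0; 0xD ⊕ 0x0 = 0xD.
P2: E(K, 0xD) = 0x2; 0xB ⊕ 0x2 = 0x9.
P3: E(K, 0xB) = 0x0; 0xB ⊕ 0x0 = 0xB.
P4: E(K, 0xB) = 0x0; 0x0 ⊕ 0x0 = 0x0.
Blocks that differ from the original plaintext: P1, P2.

P1 = 0xD, P2 = 0x9, P3 = 0xB, P4 = 0x0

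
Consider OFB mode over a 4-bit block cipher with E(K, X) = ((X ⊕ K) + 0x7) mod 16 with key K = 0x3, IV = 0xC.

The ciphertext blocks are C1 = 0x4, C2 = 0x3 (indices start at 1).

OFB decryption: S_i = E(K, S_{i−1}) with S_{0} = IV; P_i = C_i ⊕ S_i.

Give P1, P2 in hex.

P1: S = E(K, 0xC) = 0x6; 0x4 ⊕ 0x6 = 0x2.
P2: S = E(K, 0x6) = 0xC; 0x3 ⊕ 0xC = 0xF.

P1 = 0x2, P2 = 0xF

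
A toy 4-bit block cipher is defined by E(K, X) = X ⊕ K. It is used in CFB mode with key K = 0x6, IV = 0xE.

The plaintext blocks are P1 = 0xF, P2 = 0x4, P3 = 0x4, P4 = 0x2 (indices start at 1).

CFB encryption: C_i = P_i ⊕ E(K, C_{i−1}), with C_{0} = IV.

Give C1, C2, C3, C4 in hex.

C1: E(K, 0xE) = 0x8; 0xF ⊕ 0x8 = 0x7.
C2: E(K, 0x7) = 0x1; 0x4 ⊕ 0x1 = 0x5.
C3: E(K, 0x5) = 0x3; 0x4 ⊕ 0x3 = 0x7.
C4: E(K, 0x7) = 0x1; 0x2 ⊕ 0x1 = 0x3.

C1 = 0x7, C2 = 0x5, C3 = 0x7, C4 = 0x3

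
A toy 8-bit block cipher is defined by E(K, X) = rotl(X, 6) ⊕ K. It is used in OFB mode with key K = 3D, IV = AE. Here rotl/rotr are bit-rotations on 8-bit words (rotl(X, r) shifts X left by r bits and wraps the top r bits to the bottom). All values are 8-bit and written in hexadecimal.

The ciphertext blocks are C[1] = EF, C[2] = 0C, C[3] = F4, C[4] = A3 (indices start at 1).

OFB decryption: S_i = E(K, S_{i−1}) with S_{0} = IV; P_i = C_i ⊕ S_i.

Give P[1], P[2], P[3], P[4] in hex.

P[1]: S = E(K, AE) = 96; EF ⊕ 96 = 79.
P[2]: S = E(K, 96) = 98; 0C ⊕ 98 = 94.
P[3]: S = E(K, 98) = 1B; F4 ⊕ 1B = EF.
P[4]: S = E(K, 1B) = FB; A3 ⊕ FB = 58.

P[1] = 79, P[2] = 94, P[3] = EF, P[4] = 58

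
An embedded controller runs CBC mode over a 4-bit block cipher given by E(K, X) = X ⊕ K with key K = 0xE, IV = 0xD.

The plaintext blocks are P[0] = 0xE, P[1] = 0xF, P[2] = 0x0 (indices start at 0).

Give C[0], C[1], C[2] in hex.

C[0] = 0xD, C[1] = 0xC, C[2] = 0x2

CBC encryption: C_i = E(K, P_i ⊕ C_{i−1}), with C_{−1} = IV.
C[0]: P[0] ⊕ 0xD = 0x3; E(K, 0x3) = 0xD.
C[1]: P[1] ⊕ 0xD = 0x2; E(K, 0x2) = 0xC.
C[2]: P[2] ⊕ 0xC = 0xC; E(K, 0xC) = 0x2.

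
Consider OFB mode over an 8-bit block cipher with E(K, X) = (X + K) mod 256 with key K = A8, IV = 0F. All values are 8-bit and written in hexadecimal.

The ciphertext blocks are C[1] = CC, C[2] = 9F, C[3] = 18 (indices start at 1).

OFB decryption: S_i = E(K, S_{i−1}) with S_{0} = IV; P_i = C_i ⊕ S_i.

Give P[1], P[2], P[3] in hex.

P[1]: S = E(K, 0F) = B7; CC ⊕ B7 = 7B.
P[2]: S = E(K, B7) = 5F; 9F ⊕ 5F = C0.
P[3]: S = E(K, 5F) = 07; 18 ⊕ 07 = 1F.

P[1] = 7B, P[2] = C0, P[3] = 1F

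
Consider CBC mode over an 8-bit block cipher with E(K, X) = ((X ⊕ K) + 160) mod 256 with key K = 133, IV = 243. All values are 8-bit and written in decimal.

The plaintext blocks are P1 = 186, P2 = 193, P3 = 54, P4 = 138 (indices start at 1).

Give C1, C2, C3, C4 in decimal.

C1 = 108, C2 = 200, C3 = 27, C4 = 180

CBC encryption: C_i = E(K, P_i ⊕ C_{i−1}), with C_{0} = IV.
C1: P1 ⊕ 243 = 73; E(K, 73) = 108.
C2: P2 ⊕ 108 = 173; E(K, 173) = 200.
C3: P3 ⊕ 200 = 254; E(K, 254) = 27.
C4: P4 ⊕ 27 = 145; E(K, 145) = 180.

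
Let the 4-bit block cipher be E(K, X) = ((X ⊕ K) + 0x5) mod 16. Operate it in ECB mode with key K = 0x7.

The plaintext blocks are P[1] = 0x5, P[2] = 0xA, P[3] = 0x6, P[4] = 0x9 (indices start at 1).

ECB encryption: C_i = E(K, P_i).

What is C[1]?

C[1] = 0x7

C[1]: E(K, 0x5) = 0x7.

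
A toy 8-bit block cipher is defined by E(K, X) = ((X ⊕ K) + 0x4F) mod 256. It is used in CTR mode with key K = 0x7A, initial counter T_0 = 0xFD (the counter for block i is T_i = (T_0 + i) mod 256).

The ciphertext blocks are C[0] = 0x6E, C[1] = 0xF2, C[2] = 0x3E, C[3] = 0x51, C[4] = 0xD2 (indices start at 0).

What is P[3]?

CTR decryption: S_i = E(K, T_i) where T_i is the counter for block i; P_i = C_i ⊕ S_i.
P[3]: T = 0x00, S = E(K, T) = 0xC9; 0x51 ⊕ 0xC9 = 0x98.

P[3] = 0x98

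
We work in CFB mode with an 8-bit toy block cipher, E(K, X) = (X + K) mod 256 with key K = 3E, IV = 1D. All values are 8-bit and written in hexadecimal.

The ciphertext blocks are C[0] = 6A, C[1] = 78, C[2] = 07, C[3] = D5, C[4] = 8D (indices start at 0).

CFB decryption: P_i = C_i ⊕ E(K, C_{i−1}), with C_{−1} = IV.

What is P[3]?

P[3]: E(K, 07) = 45; D5 ⊕ 45 = 90.

P[3] = 90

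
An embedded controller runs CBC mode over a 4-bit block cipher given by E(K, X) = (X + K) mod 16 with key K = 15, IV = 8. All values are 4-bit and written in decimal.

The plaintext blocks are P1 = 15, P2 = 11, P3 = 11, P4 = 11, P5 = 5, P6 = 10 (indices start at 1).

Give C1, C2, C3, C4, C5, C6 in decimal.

C1 = 6, C2 = 12, C3 = 6, C4 = 12, C5 = 8, C6 = 1

CBC encryption: C_i = E(K, P_i ⊕ C_{i−1}), with C_{0} = IV.
C1: P1 ⊕ 8 = 7; E(K, 7) = 6.
C2: P2 ⊕ 6 = 13; E(K, 13) = 12.
C3: P3 ⊕ 12 = 7; E(K, 7) = 6.
C4: P4 ⊕ 6 = 13; E(K, 13) = 12.
C5: P5 ⊕ 12 = 9; E(K, 9) = 8.
C6: P6 ⊕ 8 = 2; E(K, 2) = 1.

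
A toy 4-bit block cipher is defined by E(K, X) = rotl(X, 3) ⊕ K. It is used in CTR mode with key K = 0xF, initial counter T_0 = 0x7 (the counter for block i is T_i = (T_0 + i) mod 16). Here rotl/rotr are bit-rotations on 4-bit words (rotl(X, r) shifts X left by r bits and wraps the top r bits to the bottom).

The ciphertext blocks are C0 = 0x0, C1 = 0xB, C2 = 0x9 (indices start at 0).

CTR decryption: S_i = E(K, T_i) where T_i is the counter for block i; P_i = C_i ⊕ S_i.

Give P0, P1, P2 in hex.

P0: T = 0x7, S = E(K, T) = 0x4; 0x0 ⊕ 0x4 = 0x4.
P1: T = 0x8, S = E(K, T) = 0xB; 0xB ⊕ 0xB = 0x0.
P2: T = 0x9, S = E(K, T) = 0x3; 0x9 ⊕ 0x3 = 0xA.

P0 = 0x4, P1 = 0x0, P2 = 0xA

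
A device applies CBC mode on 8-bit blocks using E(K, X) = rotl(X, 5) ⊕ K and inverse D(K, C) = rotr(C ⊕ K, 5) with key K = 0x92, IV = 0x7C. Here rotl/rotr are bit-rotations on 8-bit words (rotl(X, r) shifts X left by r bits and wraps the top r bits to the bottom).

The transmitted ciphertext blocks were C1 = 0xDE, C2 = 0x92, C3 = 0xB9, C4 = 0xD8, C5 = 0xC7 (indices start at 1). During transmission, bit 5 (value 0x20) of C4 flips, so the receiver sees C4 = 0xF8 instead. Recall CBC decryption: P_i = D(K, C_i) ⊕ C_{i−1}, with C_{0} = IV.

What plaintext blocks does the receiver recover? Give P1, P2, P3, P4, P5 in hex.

Only C4 changed, to 0xF8. In CBC, a change in C_i garbles P_i and flips the same bit in P_{i+1}. Decrypting the received ciphertext:
P1: D(K, 0xDE) = 0x62; 0x62 ⊕ 0x7C = 0x1E.
P2: D(K, 0x92) = 0x00; 0x00 ⊕ 0xDE = 0xDE.
P3: D(K, 0xB9) = 0x59; 0x59 ⊕ 0x92 = 0xCB.
P4: D(K, 0xF8) = 0x53; 0x53 ⊕ 0xB9 = 0xEA.
P5: D(K, 0xC7) = 0xAA; 0xAA ⊕ 0xF8 = 0x52.
Blocks that differ from the original plaintext: P4, P5.

P1 = 0x1E, P2 = 0xDE, P3 = 0xCB, P4 = 0xEA, P5 = 0x52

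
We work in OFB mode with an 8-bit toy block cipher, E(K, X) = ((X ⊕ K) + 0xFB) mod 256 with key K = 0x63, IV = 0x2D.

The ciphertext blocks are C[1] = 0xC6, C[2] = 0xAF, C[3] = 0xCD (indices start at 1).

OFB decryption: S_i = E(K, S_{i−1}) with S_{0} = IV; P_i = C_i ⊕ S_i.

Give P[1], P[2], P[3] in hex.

P[1]: S = E(K, 0x2D) = 0x49; 0xC6 ⊕ 0x49 = 0x8F.
P[2]: S = E(K, 0x49) = 0x25; 0xAF ⊕ 0x25 = 0x8A.
P[3]: S = E(K, 0x25) = 0x41; 0xCD ⊕ 0x41 = 0x8C.

P[1] = 0x8F, P[2] = 0x8A, P[3] = 0x8C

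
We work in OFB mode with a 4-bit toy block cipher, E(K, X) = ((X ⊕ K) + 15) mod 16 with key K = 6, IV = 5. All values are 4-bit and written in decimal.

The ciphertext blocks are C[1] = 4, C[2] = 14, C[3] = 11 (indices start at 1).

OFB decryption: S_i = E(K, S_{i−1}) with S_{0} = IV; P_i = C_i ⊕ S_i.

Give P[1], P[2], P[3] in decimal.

P[1]: S = E(K, 5) = 2; 4 ⊕ 2 = 6.
P[2]: S = E(K, 2) = 3; 14 ⊕ 3 = 13.
P[3]: S = E(K, 3) = 4; 11 ⊕ 4 = 15.

P[1] = 6, P[2] = 13, P[3] = 15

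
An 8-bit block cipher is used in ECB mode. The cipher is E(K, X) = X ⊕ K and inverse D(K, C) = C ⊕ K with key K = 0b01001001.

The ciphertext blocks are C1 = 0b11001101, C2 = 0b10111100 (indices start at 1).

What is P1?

P1 = 0b10000100

ECB decryption: P_i = D(K, C_i).
P1: D(K, 0b11001101) = 0b10000100.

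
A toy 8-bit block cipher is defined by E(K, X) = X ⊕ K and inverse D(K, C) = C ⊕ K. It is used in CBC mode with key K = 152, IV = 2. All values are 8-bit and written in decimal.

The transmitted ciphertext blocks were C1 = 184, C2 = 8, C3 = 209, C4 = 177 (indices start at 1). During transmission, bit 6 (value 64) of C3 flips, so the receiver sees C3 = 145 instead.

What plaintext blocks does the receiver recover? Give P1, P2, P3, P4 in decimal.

CBC decryption: P_i = D(K, C_i) ⊕ C_{i−1}, with C_{0} = IV.
Only C3 changed, to 145. In CBC, a change in C_i garbles P_i and flips the same bit in P_{i+1}. Decrypting the received ciphertext:
P1: D(K, 184) = 32; 32 ⊕ 2 = 34.
P2: D(K, 8) = 144; 144 ⊕ 184 = 40.
P3: D(K, 145) = 9; 9 ⊕ 8 = 1.
P4: D(K, 177) = 41; 41 ⊕ 145 = 184.
Blocks that differ from the original plaintext: P3, P4.

P1 = 34, P2 = 40, P3 = 1, P4 = 184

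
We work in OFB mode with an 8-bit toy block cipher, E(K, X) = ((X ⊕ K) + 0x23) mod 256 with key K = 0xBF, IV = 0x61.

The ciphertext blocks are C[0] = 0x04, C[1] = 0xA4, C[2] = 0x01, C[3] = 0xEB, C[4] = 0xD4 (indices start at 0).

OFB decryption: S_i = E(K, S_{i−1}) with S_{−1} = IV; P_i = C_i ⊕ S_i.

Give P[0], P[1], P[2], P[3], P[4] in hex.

P[0] = 0x05, P[1] = 0x45, P[2] = 0x80, P[3] = 0x8A, P[4] = 0xD5

P[0]: S = E(K, 0x61) = 0x01; 0x04 ⊕ 0x01 = 0x05.
P[1]: S = E(K, 0x01) = 0xE1; 0xA4 ⊕ 0xE1 = 0x45.
P[2]: S = E(K, 0xE1) = 0x81; 0x01 ⊕ 0x81 = 0x80.
P[3]: S = E(K, 0x81) = 0x61; 0xEB ⊕ 0x61 = 0x8A.
P[4]: S = E(K, 0x61) = 0x01; 0xD4 ⊕ 0x01 = 0xD5.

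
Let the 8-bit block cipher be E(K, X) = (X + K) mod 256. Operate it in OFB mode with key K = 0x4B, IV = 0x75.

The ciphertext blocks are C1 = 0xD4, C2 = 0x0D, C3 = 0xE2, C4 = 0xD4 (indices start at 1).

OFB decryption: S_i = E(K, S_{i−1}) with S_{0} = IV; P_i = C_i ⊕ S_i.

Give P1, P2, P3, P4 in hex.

P1: S = E(K, 0x75) = 0xC0; 0xD4 ⊕ 0xC0 = 0x14.
P2: S = E(K, 0xC0) = 0x0B; 0x0D ⊕ 0x0B = 0x06.
P3: S = E(K, 0x0B) = 0x56; 0xE2 ⊕ 0x56 = 0xB4.
P4: S = E(K, 0x56) = 0xA1; 0xD4 ⊕ 0xA1 = 0x75.

P1 = 0x14, P2 = 0x06, P3 = 0xB4, P4 = 0x75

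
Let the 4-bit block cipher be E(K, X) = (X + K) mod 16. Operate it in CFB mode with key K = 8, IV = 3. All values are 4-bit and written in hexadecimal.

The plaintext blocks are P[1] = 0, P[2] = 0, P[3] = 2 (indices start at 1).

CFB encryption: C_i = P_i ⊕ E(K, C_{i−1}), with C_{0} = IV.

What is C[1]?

C[1] = B

C[1]: E(K, 3) = B; 0 ⊕ B = B.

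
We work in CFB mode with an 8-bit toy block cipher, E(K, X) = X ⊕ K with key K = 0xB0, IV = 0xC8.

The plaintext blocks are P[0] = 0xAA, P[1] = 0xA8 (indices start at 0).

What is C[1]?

CFB encryption: C_i = P_i ⊕ E(K, C_{i−1}), with C_{−1} = IV.
C[0]: E(K, 0xC8) = 0x78; 0xAA ⊕ 0x78 = 0xD2.
C[1]: E(K, 0xD2) = 0x62; 0xA8 ⊕ 0x62 = 0xCA.

C[1] = 0xCA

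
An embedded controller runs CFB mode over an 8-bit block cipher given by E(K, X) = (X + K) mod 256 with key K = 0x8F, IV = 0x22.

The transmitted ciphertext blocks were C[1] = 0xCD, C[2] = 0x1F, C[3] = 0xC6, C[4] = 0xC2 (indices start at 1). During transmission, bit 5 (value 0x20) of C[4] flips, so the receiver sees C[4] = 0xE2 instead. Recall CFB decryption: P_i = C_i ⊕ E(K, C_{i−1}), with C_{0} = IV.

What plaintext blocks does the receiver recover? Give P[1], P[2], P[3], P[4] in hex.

Only C[4] changed, to 0xE2. In CFB, a change in C_i flips the same bit in P_i and garbles P_{i+1}. Decrypting the received ciphertext:
P[1]: E(K, 0x22) = 0xB1; 0xCD ⊕ 0xB1 = 0x7C.
P[2]: E(K, 0xCD) = 0x5C; 0x1F ⊕ 0x5C = 0x43.
P[3]: E(K, 0x1F) = 0xAE; 0xC6 ⊕ 0xAE = 0x68.
P[4]: E(K, 0xC6) = 0x55; 0xE2 ⊕ 0x55 = 0xB7.
Blocks that differ from the original plaintext: P[4].

P[1] = 0x7C, P[2] = 0x43, P[3] = 0x68, P[4] = 0xB7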